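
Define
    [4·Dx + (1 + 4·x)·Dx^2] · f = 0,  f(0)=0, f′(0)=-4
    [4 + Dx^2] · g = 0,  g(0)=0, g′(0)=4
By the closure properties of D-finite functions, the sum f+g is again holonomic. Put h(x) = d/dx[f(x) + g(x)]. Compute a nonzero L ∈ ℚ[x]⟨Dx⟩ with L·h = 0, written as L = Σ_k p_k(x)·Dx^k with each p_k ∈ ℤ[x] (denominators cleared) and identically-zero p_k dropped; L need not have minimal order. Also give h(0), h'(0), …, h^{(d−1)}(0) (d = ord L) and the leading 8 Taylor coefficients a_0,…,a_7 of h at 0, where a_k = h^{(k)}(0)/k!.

L = (400 + 128·x + 256·x^2) + (36 + 176·x + 192·x^2 + 256·x^3)·Dx + (100 + 32·x + 64·x^2)·Dx^2 + (9 + 44·x + 48·x^2 + 64·x^3)·Dx^3  (order 3).
h: a_k = 0, 16, -72, 256, -3064/3, 4096, -737296/45, 65536, …
ICs: h(0) = 0, h′(0) = 16, h′′(0) = -144.

f: a_k = 0, -4, 8, -64/3, 64, -1024/5, 2048/3, -16384/7, …
g: a_k = 0, 4, 0, -8/3, 0, 8/15, 0, -16/315, …
h₀=f+g: left-lcm gives L₀, ord ≤ 4.
Differentiate: ansatz ord ≤ ord L₀ ⇒ L.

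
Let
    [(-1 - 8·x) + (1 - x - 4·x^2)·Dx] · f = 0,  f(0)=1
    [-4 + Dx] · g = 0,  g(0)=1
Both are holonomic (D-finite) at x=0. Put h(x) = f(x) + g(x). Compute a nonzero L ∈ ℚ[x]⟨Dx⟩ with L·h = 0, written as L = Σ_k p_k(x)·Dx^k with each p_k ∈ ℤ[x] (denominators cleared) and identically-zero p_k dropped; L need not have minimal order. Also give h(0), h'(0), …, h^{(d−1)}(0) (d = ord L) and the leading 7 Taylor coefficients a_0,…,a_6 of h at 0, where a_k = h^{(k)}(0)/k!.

L = (-24 + 16·x - 576·x^2 - 512·x^3) + (-6 + 56·x + 208·x^2 - 128·x^3 - 256·x^4)·Dx + (3 - 15·x - 16·x^2 + 64·x^3 + 64·x^4)·Dx^2  (order 2).
h: a_k = 2, 5, 13, 59/3, 119/3, 1103/15, 8401/45, …
ICs: h(0) = 2, h′(0) = 5.

f: a_k = 1, 1, 5, 9, 29, 65, 181, …
g: a_k = 1, 4, 8, 32/3, 32/3, 128/15, 256/45, …
Weyl lclm of L_f,L_g ⇒ L₀ (ord ≤ 2).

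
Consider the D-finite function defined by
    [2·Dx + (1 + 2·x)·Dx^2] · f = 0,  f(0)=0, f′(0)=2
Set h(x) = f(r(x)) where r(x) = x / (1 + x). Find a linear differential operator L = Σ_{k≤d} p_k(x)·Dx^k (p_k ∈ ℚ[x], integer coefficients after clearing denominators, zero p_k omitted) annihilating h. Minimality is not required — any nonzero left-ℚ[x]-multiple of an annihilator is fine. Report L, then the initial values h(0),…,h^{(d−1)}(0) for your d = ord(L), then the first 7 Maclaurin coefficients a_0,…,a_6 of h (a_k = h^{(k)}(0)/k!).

L = (4 + 6·x)·Dx + (1 + 4·x + 3·x^2)·Dx^2  (order 2).
h: a_k = 0, 2, -4, 26/3, -20, 242/5, -364/3, …
ICs: h(0) = 0, h′(0) = 2.

f: a_k = 0, 2, -2, 8/3, -4, 32/5, -32/3, …
f∘r: x↦r, Dx↦Dx/r' in L_f ⇒ L₀.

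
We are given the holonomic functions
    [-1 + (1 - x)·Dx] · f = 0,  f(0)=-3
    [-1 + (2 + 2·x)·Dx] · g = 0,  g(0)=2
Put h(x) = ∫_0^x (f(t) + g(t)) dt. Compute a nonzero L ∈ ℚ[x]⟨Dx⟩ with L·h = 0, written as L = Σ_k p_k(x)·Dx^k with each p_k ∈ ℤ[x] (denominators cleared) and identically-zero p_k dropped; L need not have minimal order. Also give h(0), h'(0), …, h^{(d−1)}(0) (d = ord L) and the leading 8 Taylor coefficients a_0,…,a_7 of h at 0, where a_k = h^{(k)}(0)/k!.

f: a_k = -3, -3, -3, -3, -3, -3, -3, -3, …
g: a_k = 2, 1, -1/4, 1/8, -5/64, 7/128, -21/512, 33/1024, …
Sum ⇒ L₀ = lclm(L_f,L_g) in ℚ(x)⟨Dx⟩.
∫: right-multiply L₀ by Dx.
L = (-5 - 3·x)·Dx + (9 + 14·x + 9·x^2)·Dx^2 + (-2 - 6·x + 2·x^2 + 6·x^3)·Dx^3  (order 3).
h: a_k = 0, -1, -1, -13/12, -23/32, -197/320, -377/768, -1557/3584, …
ICs: h(0) = 0, h′(0) = -1, h′′(0) = -2.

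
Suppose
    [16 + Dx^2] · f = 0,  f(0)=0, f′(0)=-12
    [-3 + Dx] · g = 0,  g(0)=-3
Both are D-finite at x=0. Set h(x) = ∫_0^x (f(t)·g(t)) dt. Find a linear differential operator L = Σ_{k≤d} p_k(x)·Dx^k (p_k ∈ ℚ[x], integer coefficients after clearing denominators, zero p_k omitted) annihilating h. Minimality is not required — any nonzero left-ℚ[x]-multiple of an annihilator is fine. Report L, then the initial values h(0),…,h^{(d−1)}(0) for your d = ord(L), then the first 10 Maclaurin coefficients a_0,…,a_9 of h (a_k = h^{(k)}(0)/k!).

f: a_k = 0, -12, 0, 32, 0, -128/5, 0, 1024/105, 0, -2048/945, …
g: a_k = -3, -9, -27/2, -27/2, -81/8, -243/40, -243/80, -729/560, -2187/4480, -729/4480, …
f·g: L₀ = L_f ⊗_s L_g, ord ≤ 2·1.
h=∫₀ˣh₀: take L = L₀·Dx.
L = 25·Dx - 6·Dx^2 + Dx^3  (order 3).
h: a_k = 0, 0, 18, 36, 33/2, -126/5, -779/20, -1287/70, 4031/1120, 527/60, …
ICs: h(0) = 0, h′(0) = 0, h′′(0) = 36.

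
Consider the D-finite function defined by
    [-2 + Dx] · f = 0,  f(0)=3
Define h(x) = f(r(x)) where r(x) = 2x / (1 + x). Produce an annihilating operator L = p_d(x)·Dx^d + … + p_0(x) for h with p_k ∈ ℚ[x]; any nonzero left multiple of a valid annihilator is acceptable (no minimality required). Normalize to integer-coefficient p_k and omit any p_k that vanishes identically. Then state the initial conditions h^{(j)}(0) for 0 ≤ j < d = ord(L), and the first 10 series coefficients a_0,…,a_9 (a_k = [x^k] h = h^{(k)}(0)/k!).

f: a_k = 3, 6, 6, 4, 2, 4/5, 4/15, 8/105, 2/105, 4/945, …
Change of var in L_f (x↦r) gives L₀.
L = -4 + (1 + 2·x + x^2)·Dx  (order 1).
h: a_k = 3, 12, 12, -4, -4, 28/5, -44/15, -68/105, 316/105, -3316/945, …
ICs: h(0) = 3.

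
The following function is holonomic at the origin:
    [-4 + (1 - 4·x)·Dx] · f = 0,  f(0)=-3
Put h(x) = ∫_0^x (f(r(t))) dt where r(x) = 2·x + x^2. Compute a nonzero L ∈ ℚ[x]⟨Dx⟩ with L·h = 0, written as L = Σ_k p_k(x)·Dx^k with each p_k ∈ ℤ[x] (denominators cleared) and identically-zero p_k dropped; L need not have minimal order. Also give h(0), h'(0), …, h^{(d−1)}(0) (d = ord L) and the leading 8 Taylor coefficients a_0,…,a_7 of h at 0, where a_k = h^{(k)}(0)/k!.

f: a_k = -3, -12, -48, -192, -768, -3072, -12288, -49152, …
Substitute x→r, Dx→(1/r')Dx; clear ⇒ L₀.
∫: right-multiply L₀ by Dx.
L = (8 + 8·x)·Dx + (-1 + 8·x + 4·x^2)·Dx^2  (order 2).
h: a_k = 0, -3, -12, -68, -432, -2928, -20672, -1050816/7, …
ICs: h(0) = 0, h′(0) = -3.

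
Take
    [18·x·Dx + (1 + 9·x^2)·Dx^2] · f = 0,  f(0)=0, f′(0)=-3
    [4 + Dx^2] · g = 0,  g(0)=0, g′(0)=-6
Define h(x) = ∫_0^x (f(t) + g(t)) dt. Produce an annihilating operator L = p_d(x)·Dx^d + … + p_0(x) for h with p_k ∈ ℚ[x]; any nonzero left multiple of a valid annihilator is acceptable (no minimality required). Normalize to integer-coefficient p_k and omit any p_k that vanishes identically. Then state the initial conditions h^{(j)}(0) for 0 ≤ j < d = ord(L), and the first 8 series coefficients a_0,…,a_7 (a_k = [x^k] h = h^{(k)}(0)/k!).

L = (-3744·x + 37584·x^3 + 11664·x^5)·Dx^2 + (-28 + 864·x^2 + 10692·x^4 + 5832·x^6)·Dx^3 + (-936·x + 9396·x^3 + 2916·x^5)·Dx^4 + (-7 + 216·x^2 + 2673·x^4 + 1458·x^6)·Dx^5  (order 5).
h: a_k = 0, 0, -9/2, 0, 13/4, 0, -247/30, 0, …
ICs: h(0) = 0, h′(0) = 0, h′′(0) = -9, h′′′(0) = 0, h′′′′(0) = 78.

f: a_k = 0, -3, 0, 9, 0, -243/5, 0, 2187/7, …
g: a_k = 0, -6, 0, 4, 0, -4/5, 0, 8/105, …
f+g: L₀ = lclm(L_f,L_g), ord ≤ 2+2.
Integrate: L := L₀·Dx.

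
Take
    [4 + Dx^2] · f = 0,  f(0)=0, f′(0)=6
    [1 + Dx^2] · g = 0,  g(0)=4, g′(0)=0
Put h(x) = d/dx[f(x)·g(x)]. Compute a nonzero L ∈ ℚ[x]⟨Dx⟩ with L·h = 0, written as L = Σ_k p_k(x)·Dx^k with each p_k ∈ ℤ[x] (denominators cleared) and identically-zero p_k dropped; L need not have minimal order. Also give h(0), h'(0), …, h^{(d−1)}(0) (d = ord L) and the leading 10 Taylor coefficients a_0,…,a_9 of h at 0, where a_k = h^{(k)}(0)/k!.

f: a_k = 0, 6, 0, -4, 0, 4/5, 0, -8/105, 0, 4/945, …
g: a_k = 4, 0, -2, 0, 1/6, 0, -1/180, 0, 1/10080, 0, …
h₀=f·g: eliminate ⇒ L₀, order ≤ 2·2.
Differentiate: ansatz ord ≤ ord L₀ ⇒ L.
L = 9 + 10·Dx^2 + Dx^4  (order 4).
h: a_k = 24, 0, -84, 0, 61, 0, -547/30, 0, 703/240, 0, …
ICs: h(0) = 24, h′(0) = 0, h′′(0) = -168, h′′′(0) = 0.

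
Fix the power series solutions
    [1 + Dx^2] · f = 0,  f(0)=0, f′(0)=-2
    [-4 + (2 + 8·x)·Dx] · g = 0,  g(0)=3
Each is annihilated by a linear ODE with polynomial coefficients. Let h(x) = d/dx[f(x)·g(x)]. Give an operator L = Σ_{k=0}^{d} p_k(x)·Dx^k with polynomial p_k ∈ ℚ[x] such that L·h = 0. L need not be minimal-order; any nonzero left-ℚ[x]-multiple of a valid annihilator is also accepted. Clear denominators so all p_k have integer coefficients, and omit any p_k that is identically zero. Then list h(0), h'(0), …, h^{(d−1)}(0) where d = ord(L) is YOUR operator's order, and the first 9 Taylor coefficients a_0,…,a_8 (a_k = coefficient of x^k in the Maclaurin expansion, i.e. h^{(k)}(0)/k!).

L = (-7 + 336·x + 736·x^2 + 256·x^3 + 256·x^4) + (44 + 144·x - 192·x^2 - 256·x^3)·Dx + (13 + 112·x + 288·x^2 + 256·x^3 + 256·x^4)·Dx^2  (order 2).
h: a_k = -6, -24, 39, -88, 1159/4, -4923/5, 83009/24, -1307206/105, 61260163/1344, …
ICs: h(0) = -6, h′(0) = -24.

f: a_k = 0, -2, 0, 1/3, 0, -1/60, 0, 1/2520, 0, …
g: a_k = 3, 6, -6, 12, -30, 84, -252, 792, -2574, …
Product ⇒ symmetric product L₀, ord ≤ 2.
h₀' ⇒ L via d/dx closure of L₀.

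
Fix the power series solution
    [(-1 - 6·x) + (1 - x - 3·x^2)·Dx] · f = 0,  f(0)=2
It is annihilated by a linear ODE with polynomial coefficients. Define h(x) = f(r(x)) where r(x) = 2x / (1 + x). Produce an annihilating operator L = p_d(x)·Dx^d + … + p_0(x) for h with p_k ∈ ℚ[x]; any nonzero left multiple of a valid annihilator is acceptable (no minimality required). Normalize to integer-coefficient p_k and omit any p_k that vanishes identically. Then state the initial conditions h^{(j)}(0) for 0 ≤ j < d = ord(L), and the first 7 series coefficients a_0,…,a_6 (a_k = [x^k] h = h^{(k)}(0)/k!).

L = (2 + 26·x) + (-1 - x + 13·x^2 + 13·x^3)·Dx  (order 1).
h: a_k = 2, 4, 28, 52, 364, 676, 4732, …
ICs: h(0) = 2.

f: a_k = 2, 2, 8, 14, 38, 80, 194, …
Change of var in L_f (x↦r) gives L₀.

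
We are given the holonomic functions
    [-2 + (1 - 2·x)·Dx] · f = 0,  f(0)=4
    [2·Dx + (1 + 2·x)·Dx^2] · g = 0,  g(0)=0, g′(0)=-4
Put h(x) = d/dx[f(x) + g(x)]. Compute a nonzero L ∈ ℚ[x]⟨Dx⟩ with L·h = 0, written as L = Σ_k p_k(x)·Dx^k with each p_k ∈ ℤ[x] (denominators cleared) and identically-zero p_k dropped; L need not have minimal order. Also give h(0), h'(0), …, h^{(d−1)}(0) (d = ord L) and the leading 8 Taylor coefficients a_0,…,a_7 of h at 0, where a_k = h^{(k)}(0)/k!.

L = (40 + 16·x) + (8 + 64·x + 32·x^2)·Dx + (-3 - 2·x + 12·x^2 + 8·x^3)·Dx^2  (order 2).
h: a_k = 4, 40, 80, 288, 576, 1664, 3328, 8704, …
ICs: h(0) = 4, h′(0) = 40.

f: a_k = 4, 8, 16, 32, 64, 128, 256, 512, …
g: a_k = 0, -4, 4, -16/3, 8, -64/5, 64/3, -256/7, …
L₀ := lclm(L_f,L_g); ord L₀ ≤ 1+2.
Derive L from L₀ (diff closure).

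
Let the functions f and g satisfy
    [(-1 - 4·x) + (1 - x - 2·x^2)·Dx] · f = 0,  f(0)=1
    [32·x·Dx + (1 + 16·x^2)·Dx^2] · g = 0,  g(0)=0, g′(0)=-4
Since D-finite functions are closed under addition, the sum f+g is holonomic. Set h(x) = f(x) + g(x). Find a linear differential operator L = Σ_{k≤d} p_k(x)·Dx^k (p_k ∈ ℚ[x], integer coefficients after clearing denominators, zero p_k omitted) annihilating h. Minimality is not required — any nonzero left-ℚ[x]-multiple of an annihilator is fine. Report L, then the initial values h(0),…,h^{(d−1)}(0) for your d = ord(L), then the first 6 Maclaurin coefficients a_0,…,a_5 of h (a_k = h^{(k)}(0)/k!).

L = (-96 + 384·x + 6912·x^2 + 15360·x^3 + 40704·x^4 + 12288·x^6)·Dx + (31 + 104·x - 392·x^2 + 736·x^3 + 14912·x^4 + 27904·x^5 + 3072·x^6 + 12288·x^7)·Dx^2 + (-3 - 19·x - 128·x^2 - 152·x^3 - 1128·x^4 + 2496·x^5 + 2560·x^6 + 1024·x^7 + 2048·x^8)·Dx^3  (order 3).
h: a_k = 1, -3, 3, 79/3, 11, -919/5, …
ICs: h(0) = 1, h′(0) = -3, h′′(0) = 6.

f: a_k = 1, 1, 3, 5, 11, 21, …
g: a_k = 0, -4, 0, 64/3, 0, -1024/5, …
Weyl lclm of L_f,L_g ⇒ L₀ (ord ≤ 3).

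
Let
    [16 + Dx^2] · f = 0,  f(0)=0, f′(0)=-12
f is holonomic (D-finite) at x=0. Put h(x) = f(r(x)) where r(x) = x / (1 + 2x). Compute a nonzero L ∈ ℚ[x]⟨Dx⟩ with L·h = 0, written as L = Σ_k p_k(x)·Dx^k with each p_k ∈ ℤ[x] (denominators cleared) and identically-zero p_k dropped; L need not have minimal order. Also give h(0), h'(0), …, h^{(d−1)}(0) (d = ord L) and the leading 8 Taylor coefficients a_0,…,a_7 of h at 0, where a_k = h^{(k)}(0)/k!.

L = 16 + (4 + 24·x + 48·x^2 + 32·x^3)·Dx + (1 + 8·x + 24·x^2 + 32·x^3 + 16·x^4)·Dx^2  (order 2).
h: a_k = 0, -12, 24, -16, -96, 2752/5, -1920, 565504/105, …
ICs: h(0) = 0, h′(0) = -12.

f: a_k = 0, -12, 0, 32, 0, -128/5, 0, 1024/105, …
h₀=f(r): pull back L_f along r ⇒ L₀.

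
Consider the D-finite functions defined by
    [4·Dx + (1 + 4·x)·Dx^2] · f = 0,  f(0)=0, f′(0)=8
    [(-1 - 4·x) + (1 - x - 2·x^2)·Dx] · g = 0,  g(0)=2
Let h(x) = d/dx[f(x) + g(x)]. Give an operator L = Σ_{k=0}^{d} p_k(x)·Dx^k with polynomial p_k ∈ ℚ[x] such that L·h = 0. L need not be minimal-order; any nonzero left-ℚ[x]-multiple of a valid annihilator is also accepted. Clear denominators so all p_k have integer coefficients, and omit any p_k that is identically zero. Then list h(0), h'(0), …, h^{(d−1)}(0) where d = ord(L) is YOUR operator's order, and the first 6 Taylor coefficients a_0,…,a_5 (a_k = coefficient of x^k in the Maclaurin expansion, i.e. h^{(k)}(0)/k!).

L = (-156 - 624·x - 1440·x^2 - 768·x^3 - 768·x^4) + (1 - 160·x - 1064·x^2 - 1952·x^3 - 1600·x^4 - 1280·x^5)·Dx + (5 + 39·x + 66·x^2 - 80·x^3 - 240·x^4 - 384·x^5 - 256·x^6)·Dx^2  (order 2).
h: a_k = 10, -20, 158, -424, 2258, -7676, …
ICs: h(0) = 10, h′(0) = -20.

f: a_k = 0, 8, -16, 128/3, -128, 2048/5, …
g: a_k = 2, 2, 6, 10, 22, 42, …
f+g: L₀ = lclm(L_f,L_g), ord ≤ 2+1.
h₀' ⇒ L via d/dx closure of L₀.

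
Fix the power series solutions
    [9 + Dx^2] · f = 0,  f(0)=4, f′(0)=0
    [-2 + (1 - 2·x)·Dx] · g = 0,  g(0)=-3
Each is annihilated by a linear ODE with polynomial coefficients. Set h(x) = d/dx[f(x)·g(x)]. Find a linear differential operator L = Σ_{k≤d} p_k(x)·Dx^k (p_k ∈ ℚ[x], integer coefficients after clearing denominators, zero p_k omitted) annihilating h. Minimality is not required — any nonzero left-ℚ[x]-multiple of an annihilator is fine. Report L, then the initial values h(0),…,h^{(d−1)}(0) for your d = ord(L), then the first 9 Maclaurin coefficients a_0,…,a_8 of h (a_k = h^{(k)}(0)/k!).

L = (1 - 36·x + 36·x^2) + (-4 + 8·x)·Dx + (1 - 4·x + 4·x^2)·Dx^2  (order 2).
h: a_k = -24, 12, 36, -66, -165, -3231/10, -7539/10, -48687/28, -438183/112, …
ICs: h(0) = -24, h′(0) = 12.

f: a_k = 4, 0, -18, 0, 27/2, 0, -81/20, 0, 729/1120, …
g: a_k = -3, -6, -12, -24, -48, -96, -192, -384, -768, …
Sym-product of L_f,L_g gives L₀ (≤ ord 2).
h=h₀': d/dx-closure on L₀ ⇒ L.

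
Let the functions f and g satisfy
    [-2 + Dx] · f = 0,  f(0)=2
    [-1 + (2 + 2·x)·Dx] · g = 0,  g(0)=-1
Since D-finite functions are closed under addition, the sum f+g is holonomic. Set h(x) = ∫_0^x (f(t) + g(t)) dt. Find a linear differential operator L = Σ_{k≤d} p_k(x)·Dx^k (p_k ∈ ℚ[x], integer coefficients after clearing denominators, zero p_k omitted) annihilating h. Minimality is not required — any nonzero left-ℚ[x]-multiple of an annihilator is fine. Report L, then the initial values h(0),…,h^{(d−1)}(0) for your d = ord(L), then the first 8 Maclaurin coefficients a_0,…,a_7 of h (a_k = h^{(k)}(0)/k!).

L = (10 + 8·x)·Dx + (-17 - 32·x - 16·x^2)·Dx^2 + (6 + 14·x + 8·x^2)·Dx^3  (order 3).
h: a_k = 0, 1, 7/4, 11/8, 125/192, 527/1920, 1943/23040, 9137/322560, …
ICs: h(0) = 0, h′(0) = 1, h′′(0) = 7/2.

f: a_k = 2, 4, 4, 8/3, 4/3, 8/15, 8/45, 16/315, …
g: a_k = -1, -1/2, 1/8, -1/16, 5/128, -7/256, 21/1024, -33/2048, …
L₀ := lclm(L_f,L_g); ord L₀ ≤ 1+1.
∫: right-multiply L₀ by Dx.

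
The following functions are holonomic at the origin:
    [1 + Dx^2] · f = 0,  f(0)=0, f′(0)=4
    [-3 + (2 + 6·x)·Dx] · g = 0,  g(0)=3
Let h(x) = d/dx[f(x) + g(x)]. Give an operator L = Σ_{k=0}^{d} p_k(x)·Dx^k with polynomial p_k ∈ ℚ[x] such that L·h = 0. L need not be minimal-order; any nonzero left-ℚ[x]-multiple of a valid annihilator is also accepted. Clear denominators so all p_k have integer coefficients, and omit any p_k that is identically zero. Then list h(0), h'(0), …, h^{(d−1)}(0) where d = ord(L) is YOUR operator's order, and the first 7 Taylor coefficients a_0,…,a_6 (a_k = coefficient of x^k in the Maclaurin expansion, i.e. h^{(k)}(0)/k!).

f: a_k = 0, 4, 0, -2/3, 0, 1/30, 0, …
g: a_k = 3, 9/2, -27/8, 81/16, -1215/128, 5103/256, -45927/1024, …
Sum ⇒ L₀ = lclm(L_f,L_g) in ℚ(x)⟨Dx⟩.
h=h₀': d/dx-closure on L₀ ⇒ L.
L = (-417 - 72·x - 108·x^2) + (-62 - 234·x - 216·x^2 - 216·x^3)·Dx + (-417 - 72·x - 108·x^2)·Dx^2 + (-62 - 234·x - 216·x^2 - 216·x^3)·Dx^3  (order 3).
h: a_k = 17/2, -27/4, 211/16, -1215/32, 76673/768, -137781/512, 68201083/92160, …
ICs: h(0) = 17/2, h′(0) = -27/4, h′′(0) = 211/8.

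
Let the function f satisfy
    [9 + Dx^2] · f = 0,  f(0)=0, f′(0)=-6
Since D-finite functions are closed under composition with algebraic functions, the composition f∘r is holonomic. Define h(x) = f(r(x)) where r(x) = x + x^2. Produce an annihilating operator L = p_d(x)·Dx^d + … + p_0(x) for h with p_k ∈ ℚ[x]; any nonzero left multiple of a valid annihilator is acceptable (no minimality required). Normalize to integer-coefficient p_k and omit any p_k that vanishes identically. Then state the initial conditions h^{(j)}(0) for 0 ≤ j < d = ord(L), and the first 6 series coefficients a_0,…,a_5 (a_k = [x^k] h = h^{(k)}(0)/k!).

f: a_k = 0, -6, 0, 9, 0, -81/20, …
Substitute x→r, Dx→(1/r')Dx; clear ⇒ L₀.
L = (9 + 54·x + 108·x^2 + 72·x^3) - 2·Dx + (1 + 2·x)·Dx^2  (order 2).
h: a_k = 0, -6, -6, 9, 27, 459/20, …
ICs: h(0) = 0, h′(0) = -6.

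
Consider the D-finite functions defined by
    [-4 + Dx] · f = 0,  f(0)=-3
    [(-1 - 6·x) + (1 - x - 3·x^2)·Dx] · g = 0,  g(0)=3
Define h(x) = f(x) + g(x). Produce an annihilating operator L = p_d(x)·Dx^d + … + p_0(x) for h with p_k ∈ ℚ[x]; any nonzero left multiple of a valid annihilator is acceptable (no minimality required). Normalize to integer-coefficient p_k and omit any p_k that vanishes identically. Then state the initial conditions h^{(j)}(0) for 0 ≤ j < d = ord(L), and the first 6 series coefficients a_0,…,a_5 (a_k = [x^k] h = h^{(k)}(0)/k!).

L = (16 - 8·x + 360·x^2 + 288·x^3) + (8 - 50·x - 134·x^2 + 96·x^3 + 144·x^4)·Dx + (-3 + 13·x + 11·x^2 - 42·x^3 - 36·x^4)·Dx^2  (order 2).
h: a_k = 0, -9, -12, -11, 25, 472/5, …
ICs: h(0) = 0, h′(0) = -9.

f: a_k = -3, -12, -24, -32, -32, -128/5, …
g: a_k = 3, 3, 12, 21, 57, 120, …
Weyl lclm of L_f,L_g ⇒ L₀ (ord ≤ 2).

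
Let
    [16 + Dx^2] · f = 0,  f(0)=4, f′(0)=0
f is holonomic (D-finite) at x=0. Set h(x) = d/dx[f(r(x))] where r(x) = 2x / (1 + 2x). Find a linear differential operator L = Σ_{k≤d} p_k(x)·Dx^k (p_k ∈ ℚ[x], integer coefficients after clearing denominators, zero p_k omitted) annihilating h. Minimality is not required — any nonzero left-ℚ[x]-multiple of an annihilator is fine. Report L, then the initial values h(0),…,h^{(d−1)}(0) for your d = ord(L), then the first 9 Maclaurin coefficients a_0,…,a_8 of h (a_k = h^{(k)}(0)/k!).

f: a_k = 4, 0, -32, 0, 128/3, 0, -1024/45, 0, 2048/315, …
h₀=f(r): pull back L_f along r ⇒ L₀.
h=h₀': d/dx-closure on L₀ ⇒ L.
L = (88 + 96·x + 96·x^2) + (12 + 72·x + 144·x^2 + 96·x^3)·Dx + (1 + 8·x + 24·x^2 + 32·x^3 + 16·x^4)·Dx^2  (order 2).
h: a_k = 0, -256, 1536, -10240/3, -20480/3, 1404928/15, -2351104/5, 102957056/63, -146931712/35, …
ICs: h(0) = 0, h′(0) = -256.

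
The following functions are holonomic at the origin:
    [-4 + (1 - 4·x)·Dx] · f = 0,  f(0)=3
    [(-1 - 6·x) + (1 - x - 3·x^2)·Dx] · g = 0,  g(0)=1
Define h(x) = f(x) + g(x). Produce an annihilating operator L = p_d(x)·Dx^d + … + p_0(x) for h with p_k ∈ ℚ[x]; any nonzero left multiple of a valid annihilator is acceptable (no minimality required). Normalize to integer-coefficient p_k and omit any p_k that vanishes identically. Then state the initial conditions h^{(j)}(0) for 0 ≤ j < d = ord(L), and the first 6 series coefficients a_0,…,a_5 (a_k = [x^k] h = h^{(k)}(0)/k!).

L = (-72·x + 72·x^2 - 96·x^3) + (8 - 6·x - 66·x^2 + 112·x^3 - 192·x^4)·Dx + (-1 + 7·x - 15·x^2 + 10·x^3 + 20·x^4 - 48·x^5)·Dx^2  (order 2).
h: a_k = 4, 13, 52, 199, 787, 3112, …
ICs: h(0) = 4, h′(0) = 13.

f: a_k = 3, 12, 48, 192, 768, 3072, …
g: a_k = 1, 1, 4, 7, 19, 40, …
Weyl lclm of L_f,L_g ⇒ L₀ (ord ≤ 2).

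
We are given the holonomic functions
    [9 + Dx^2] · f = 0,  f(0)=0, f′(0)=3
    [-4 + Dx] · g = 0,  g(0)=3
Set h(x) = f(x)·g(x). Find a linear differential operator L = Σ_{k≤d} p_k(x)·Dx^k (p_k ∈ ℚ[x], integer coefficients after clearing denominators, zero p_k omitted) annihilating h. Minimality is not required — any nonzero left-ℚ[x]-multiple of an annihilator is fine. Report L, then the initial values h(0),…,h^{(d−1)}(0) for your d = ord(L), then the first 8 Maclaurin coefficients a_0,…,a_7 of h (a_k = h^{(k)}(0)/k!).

f: a_k = 0, 3, 0, -9/2, 0, 81/40, 0, -243/560, …
g: a_k = 3, 12, 24, 32, 32, 128/5, 256/15, 1024/105, …
Product ⇒ symmetric product L₀, ord ≤ 2.
L = 25 - 8·Dx + Dx^2  (order 2).
h: a_k = 0, 9, 36, 117/2, 42, -237/40, -429/10, -25481/560, …
ICs: h(0) = 0, h′(0) = 9.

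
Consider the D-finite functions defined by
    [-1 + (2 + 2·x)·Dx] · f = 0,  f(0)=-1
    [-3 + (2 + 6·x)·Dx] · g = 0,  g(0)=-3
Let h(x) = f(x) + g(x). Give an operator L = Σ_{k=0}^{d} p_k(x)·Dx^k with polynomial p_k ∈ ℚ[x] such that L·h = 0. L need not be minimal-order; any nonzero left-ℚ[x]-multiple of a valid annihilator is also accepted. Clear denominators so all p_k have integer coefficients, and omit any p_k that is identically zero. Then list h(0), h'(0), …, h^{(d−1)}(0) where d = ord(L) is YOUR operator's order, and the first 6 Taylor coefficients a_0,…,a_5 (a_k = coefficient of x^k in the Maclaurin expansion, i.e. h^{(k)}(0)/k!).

L = -3 + (8 + 12·x)·Dx + (4 + 16·x + 12·x^2)·Dx^2  (order 2).
h: a_k = -4, -5, 7/2, -41/8, 305/32, -2555/128, …
ICs: h(0) = -4, h′(0) = -5.

f: a_k = -1, -1/2, 1/8, -1/16, 5/128, -7/256, …
g: a_k = -3, -9/2, 27/8, -81/16, 1215/128, -5103/256, …
Weyl lclm of L_f,L_g ⇒ L₀ (ord ≤ 2).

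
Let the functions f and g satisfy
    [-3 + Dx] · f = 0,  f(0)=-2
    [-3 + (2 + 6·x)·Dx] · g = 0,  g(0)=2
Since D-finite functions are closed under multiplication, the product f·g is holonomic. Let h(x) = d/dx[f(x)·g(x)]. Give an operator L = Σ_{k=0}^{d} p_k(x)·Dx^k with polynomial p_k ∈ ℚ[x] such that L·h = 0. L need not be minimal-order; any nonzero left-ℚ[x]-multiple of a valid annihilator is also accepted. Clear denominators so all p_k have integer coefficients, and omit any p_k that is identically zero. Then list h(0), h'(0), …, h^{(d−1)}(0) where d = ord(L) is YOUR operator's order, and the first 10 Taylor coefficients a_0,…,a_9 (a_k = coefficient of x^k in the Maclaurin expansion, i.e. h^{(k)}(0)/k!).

f: a_k = -2, -6, -9, -9, -27/4, -81/20, -81/40, -243/280, -729/2240, -243/2240, …
g: a_k = 2, 3, -9/4, 27/8, -405/64, 1701/128, -15309/512, 72171/1024, -2814669/16384, 14073345/32768, …
L₀ := L_f ⊗_s L_g (sym. prod.), ord ≤ 1.
h₀' ⇒ L via d/dx closure of L₀.
L = (7 + 36·x + 36·x^2) + (-2 - 10·x - 12·x^2)·Dx  (order 1).
h: a_k = -18, -63, -459/4, -891/8, -8667/64, 21627/640, -818667/2560, 28832679/35840, -194321511/81920, 7839229329/1146880, …
ICs: h(0) = -18.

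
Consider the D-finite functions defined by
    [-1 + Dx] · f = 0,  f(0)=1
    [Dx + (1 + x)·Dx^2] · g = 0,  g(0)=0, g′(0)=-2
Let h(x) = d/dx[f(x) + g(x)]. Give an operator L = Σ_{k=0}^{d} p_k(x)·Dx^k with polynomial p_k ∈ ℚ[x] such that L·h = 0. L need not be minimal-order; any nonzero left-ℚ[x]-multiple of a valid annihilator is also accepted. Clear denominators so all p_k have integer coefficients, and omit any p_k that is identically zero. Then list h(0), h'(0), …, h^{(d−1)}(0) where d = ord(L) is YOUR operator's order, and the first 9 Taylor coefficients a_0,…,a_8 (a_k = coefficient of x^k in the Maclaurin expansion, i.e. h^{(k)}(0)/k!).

L = (-3 - x) + (1 - 2·x - x^2)·Dx + (2 + 3·x + x^2)·Dx^2  (order 2).
h: a_k = -1, 3, -3/2, 13/6, -47/24, 241/120, -1439/720, 10081/5040, -80639/40320, …
ICs: h(0) = -1, h′(0) = 3.

f: a_k = 1, 1, 1/2, 1/6, 1/24, 1/120, 1/720, 1/5040, 1/40320, …
g: a_k = 0, -2, 1, -2/3, 1/2, -2/5, 1/3, -2/7, 1/4, …
Sum ⇒ L₀ = lclm(L_f,L_g) in ℚ(x)⟨Dx⟩.
h=h₀': d/dx-closure on L₀ ⇒ L.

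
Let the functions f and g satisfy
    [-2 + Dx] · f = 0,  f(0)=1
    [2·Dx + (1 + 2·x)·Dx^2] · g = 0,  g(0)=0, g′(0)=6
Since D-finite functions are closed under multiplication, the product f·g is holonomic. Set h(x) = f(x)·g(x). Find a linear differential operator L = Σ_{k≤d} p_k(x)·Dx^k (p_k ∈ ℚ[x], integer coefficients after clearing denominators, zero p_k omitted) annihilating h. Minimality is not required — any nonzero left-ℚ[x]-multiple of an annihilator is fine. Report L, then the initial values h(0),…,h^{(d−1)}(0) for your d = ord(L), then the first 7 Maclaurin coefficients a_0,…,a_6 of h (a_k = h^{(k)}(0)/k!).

f: a_k = 1, 2, 2, 4/3, 2/3, 4/15, 4/45, …
g: a_k = 0, 6, -6, 8, -12, 96/5, -32, …
L₀ := L_f ⊗_s L_g (sym. prod.), ord ≤ 2.
L = 8·x + (-2 - 8·x)·Dx + (1 + 2·x)·Dx^2  (order 2).
h: a_k = 0, 6, 6, 8, 0, 36/5, -28/3, …
ICs: h(0) = 0, h′(0) = 6.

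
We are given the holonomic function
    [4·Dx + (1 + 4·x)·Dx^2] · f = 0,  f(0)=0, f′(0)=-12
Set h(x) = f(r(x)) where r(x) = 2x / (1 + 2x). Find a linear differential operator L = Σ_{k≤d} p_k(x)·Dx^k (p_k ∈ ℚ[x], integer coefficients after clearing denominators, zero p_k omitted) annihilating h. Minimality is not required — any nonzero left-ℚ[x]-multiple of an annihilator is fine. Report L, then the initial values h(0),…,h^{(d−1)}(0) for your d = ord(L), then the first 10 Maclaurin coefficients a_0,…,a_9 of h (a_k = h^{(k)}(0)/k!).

f: a_k = 0, -12, 24, -64, 192, -3072/5, 2048, -49152/7, 24576, -262144/3, …
L₀ from L_f via x↦r, Dx↦r'^{-1}Dx.
L = (12 + 40·x)·Dx + (1 + 12·x + 20·x^2)·Dx^2  (order 2).
h: a_k = 0, -24, 144, -992, 7488, -299904/5, 499968, -29999616/7, 37499904, -999999488/3, …
ICs: h(0) = 0, h′(0) = -24.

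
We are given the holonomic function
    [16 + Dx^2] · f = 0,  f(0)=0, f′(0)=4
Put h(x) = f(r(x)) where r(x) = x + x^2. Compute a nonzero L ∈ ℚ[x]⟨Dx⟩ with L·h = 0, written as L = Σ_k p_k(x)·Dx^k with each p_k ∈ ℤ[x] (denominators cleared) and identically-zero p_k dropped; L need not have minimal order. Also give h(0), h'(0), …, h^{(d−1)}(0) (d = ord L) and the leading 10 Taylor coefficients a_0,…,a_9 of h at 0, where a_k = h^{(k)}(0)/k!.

f: a_k = 0, 4, 0, -32/3, 0, 128/15, 0, -1024/315, 0, 2048/2835, …
Substitute x→r, Dx→(1/r')Dx; clear ⇒ L₀.
L = (16 + 96·x + 192·x^2 + 128·x^3) - 2·Dx + (1 + 2·x)·Dx^2  (order 2).
h: a_k = 0, 4, 4, -32/3, -32, -352/15, 32, 25856/315, 2816/45, -70528/2835, …
ICs: h(0) = 0, h′(0) = 4.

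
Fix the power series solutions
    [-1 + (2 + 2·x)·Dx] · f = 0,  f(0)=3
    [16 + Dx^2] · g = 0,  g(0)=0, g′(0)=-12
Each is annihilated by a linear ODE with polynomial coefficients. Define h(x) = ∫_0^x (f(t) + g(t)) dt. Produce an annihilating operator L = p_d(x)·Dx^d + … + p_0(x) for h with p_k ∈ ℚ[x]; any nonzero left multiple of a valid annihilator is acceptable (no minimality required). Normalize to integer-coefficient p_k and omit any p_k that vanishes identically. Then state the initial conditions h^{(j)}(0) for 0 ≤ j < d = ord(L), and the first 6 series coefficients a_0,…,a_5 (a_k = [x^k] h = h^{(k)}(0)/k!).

L = (-1072 - 2048·x - 1024·x^2)·Dx + (2016 + 6112·x + 6144·x^2 + 2048·x^3)·Dx^2 + (-67 - 128·x - 64·x^2)·Dx^3 + (126 + 382·x + 384·x^2 + 128·x^3)·Dx^4  (order 4).
h: a_k = 0, 3, -21/4, -1/8, 515/64, -3/128, …
ICs: h(0) = 0, h′(0) = 3, h′′(0) = -21/2, h′′′(0) = -3/4.

f: a_k = 3, 3/2, -3/8, 3/16, -15/128, 21/256, …
g: a_k = 0, -12, 0, 32, 0, -128/5, …
Weyl lclm of L_f,L_g ⇒ L₀ (ord ≤ 3).
Integrate: L := L₀·Dx.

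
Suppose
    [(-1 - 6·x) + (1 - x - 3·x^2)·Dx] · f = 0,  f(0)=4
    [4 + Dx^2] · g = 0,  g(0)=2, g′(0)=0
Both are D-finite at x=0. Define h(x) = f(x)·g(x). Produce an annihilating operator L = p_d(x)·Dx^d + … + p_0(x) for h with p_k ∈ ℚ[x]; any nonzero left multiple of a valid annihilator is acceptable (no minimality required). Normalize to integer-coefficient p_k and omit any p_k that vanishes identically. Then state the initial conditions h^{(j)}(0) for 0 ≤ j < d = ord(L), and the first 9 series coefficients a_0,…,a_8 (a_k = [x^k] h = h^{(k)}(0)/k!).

f: a_k = 4, 4, 16, 28, 76, 160, 388, 868, 2032, …
g: a_k = 2, 0, -4, 0, 4/3, 0, -8/45, 0, 4/315, …
Sym-product of L_f,L_g gives L₀ (≤ ord 2).
L = (2 + 4·x + 12·x^2) + (2 + 12·x)·Dx + (-1 + x + 3·x^2)·Dx^2  (order 2).
h: a_k = 8, 8, 16, 40, 280/3, 640/3, 22168/45, 50968/45, 164464/63, …
ICs: h(0) = 8, h′(0) = 8.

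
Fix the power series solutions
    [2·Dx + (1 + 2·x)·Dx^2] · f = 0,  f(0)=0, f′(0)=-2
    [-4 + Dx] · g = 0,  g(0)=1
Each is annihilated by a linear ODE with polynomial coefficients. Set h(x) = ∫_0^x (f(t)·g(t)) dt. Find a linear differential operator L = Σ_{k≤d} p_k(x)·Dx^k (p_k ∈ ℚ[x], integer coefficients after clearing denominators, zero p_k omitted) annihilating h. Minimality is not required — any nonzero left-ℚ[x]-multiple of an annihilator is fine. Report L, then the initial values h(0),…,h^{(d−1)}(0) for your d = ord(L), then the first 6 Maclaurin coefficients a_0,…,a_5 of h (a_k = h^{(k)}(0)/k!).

L = (8 + 32·x)·Dx + (-6 - 16·x)·Dx^2 + (1 + 2·x)·Dx^3  (order 3).
h: a_k = 0, 0, -1, -2, -8/3, -12/5, …
ICs: h(0) = 0, h′(0) = 0, h′′(0) = -2.

f: a_k = 0, -2, 2, -8/3, 4, -32/5, …
g: a_k = 1, 4, 8, 32/3, 32/3, 128/15, …
Product ⇒ symmetric product L₀, ord ≤ 2.
∫: right-multiply L₀ by Dx.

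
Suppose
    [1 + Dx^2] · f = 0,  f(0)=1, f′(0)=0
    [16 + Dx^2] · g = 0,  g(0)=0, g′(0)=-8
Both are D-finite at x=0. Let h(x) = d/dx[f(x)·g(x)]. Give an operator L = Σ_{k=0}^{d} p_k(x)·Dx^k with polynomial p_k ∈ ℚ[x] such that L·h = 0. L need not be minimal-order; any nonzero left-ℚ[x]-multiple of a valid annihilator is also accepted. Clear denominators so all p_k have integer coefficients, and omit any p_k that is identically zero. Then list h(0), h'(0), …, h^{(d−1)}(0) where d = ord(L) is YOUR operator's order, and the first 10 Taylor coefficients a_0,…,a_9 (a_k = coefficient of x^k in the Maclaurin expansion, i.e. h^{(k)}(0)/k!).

f: a_k = 1, 0, -1/2, 0, 1/24, 0, -1/720, 0, 1/40320, 0, …
g: a_k = 0, -8, 0, 64/3, 0, -256/15, 0, 2048/315, 0, -4096/2835, …
h₀=f·g: eliminate ⇒ L₀, order ≤ 2·2.
Derive L from L₀ (diff closure).
L = 225 + 34·Dx^2 + Dx^4  (order 4).
h: a_k = -8, 0, 76, 0, -421/3, 0, 10039/90, 0, -246601/5040, 0, …
ICs: h(0) = -8, h′(0) = 0, h′′(0) = 152, h′′′(0) = 0.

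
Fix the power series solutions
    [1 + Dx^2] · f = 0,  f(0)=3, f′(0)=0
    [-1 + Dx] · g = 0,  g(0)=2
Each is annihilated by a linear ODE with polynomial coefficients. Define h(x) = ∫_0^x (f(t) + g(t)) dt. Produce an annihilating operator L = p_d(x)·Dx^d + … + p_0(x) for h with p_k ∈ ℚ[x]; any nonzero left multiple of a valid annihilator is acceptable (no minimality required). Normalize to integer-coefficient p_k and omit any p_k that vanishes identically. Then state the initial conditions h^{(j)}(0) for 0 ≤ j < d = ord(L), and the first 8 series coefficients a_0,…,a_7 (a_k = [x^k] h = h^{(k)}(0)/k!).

f: a_k = 3, 0, -3/2, 0, 1/8, 0, -1/240, 0, …
g: a_k = 2, 2, 1, 1/3, 1/12, 1/60, 1/360, 1/2520, …
Sum ⇒ L₀ = lclm(L_f,L_g) in ℚ(x)⟨Dx⟩.
∫: right-multiply L₀ by Dx.
L = -Dx + Dx^2 - Dx^3 + Dx^4  (order 4).
h: a_k = 0, 5, 1, -1/6, 1/12, 1/24, 1/360, -1/5040, …
ICs: h(0) = 0, h′(0) = 5, h′′(0) = 2, h′′′(0) = -1.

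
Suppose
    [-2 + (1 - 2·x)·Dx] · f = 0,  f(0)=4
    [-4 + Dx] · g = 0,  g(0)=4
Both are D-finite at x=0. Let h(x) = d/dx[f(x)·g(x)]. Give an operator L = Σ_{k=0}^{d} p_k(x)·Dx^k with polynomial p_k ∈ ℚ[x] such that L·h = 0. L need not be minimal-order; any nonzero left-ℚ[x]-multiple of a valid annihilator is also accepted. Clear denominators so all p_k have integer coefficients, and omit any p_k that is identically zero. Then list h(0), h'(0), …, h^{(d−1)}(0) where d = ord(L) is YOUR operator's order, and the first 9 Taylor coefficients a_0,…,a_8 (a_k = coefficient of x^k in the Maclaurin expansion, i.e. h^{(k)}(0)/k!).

f: a_k = 4, 8, 16, 32, 64, 128, 256, 512, 1024, …
g: a_k = 4, 16, 32, 128/3, 128/3, 512/15, 1024/45, 4096/315, 2048/315, …
f·g: L₀ = L_f ⊗_s L_g, ord ≤ 1·1.
Differentiate: ansatz ord ≤ ord L₀ ⇒ L.
L = (20 - 48·x + 32·x^2) + (-3 + 10·x - 8·x^2)·Dx  (order 1).
h: a_k = 96, 640, 2432, 7168, 55808/3, 677888/15, 317440/3, 76251136/315, 171597824/315, …
ICs: h(0) = 96.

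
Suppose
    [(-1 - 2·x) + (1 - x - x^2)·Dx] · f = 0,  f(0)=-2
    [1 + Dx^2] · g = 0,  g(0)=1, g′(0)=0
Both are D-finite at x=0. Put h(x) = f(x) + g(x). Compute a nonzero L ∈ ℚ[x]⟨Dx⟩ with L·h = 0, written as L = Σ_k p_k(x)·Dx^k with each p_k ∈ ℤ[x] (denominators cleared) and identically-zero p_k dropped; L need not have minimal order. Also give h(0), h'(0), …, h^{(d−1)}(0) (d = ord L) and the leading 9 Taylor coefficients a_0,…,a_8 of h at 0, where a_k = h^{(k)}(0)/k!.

L = (19 + 48·x + 31·x^2 + 24·x^3 + 5·x^4 + 2·x^5) + (-5 + x + 4·x^2 + 7·x^3 + 6·x^4 + 3·x^5 + x^6)·Dx + (19 + 48·x + 31·x^2 + 24·x^3 + 5·x^4 + 2·x^5)·Dx^2 + (-5 + x + 4·x^2 + 7·x^3 + 6·x^4 + 3·x^5 + x^6)·Dx^3  (order 3).
h: a_k = -1, -2, -9/2, -6, -239/24, -16, -18721/720, -42, -2741759/40320, …
ICs: h(0) = -1, h′(0) = -2, h′′(0) = -9.

f: a_k = -2, -2, -4, -6, -10, -16, -26, -42, -68, …
g: a_k = 1, 0, -1/2, 0, 1/24, 0, -1/720, 0, 1/40320, …
Sum ⇒ L₀ = lclm(L_f,L_g) in ℚ(x)⟨Dx⟩.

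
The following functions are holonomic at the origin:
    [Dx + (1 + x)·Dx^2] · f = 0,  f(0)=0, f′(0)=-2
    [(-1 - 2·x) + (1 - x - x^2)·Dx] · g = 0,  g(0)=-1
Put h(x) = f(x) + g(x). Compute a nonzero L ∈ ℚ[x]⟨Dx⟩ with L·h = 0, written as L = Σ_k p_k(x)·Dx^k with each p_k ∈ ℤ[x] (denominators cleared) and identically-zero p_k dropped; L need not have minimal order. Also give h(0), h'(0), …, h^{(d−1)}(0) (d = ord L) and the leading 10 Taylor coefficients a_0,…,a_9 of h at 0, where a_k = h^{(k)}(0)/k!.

L = (-26 - 70·x - 76·x^2 - 36·x^3 - 12·x^4)·Dx + (-16 - 84·x - 160·x^2 - 144·x^3 - 74·x^4 - 20·x^5)·Dx^2 + (5 + 11·x - x^2 - 23·x^3 - 29·x^4 - 17·x^5 - 4·x^6)·Dx^3  (order 3).
h: a_k = -1, -3, -1, -11/3, -9/2, -42/5, -38/3, -149/7, -135/4, -497/9, …
ICs: h(0) = -1, h′(0) = -3, h′′(0) = -2.

f: a_k = 0, -2, 1, -2/3, 1/2, -2/5, 1/3, -2/7, 1/4, -2/9, …
g: a_k = -1, -1, -2, -3, -5, -8, -13, -21, -34, -55, …
Weyl lclm of L_f,L_g ⇒ L₀ (ord ≤ 3).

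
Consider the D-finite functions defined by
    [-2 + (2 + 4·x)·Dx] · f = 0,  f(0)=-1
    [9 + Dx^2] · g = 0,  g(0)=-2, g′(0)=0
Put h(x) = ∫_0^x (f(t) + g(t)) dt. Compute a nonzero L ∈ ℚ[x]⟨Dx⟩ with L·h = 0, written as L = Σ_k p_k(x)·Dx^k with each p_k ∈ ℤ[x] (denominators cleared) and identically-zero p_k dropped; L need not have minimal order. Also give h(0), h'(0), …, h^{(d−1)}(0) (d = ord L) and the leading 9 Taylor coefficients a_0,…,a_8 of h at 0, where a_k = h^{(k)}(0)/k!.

f: a_k = -1, -1, 1/2, -1/2, 5/8, -7/8, 21/16, -33/16, 429/128, …
g: a_k = -2, 0, 9, 0, -27/4, 0, 81/40, 0, -729/2240, …
h₀=f+g: left-lcm gives L₀, ord ≤ 3.
Integrate: L := L₀·Dx.
L = (-27 - 81·x - 81·x^2)·Dx + (18 + 117·x + 243·x^2 + 162·x^3)·Dx^2 + (-3 - 9·x - 9·x^2)·Dx^3 + (2 + 13·x + 27·x^2 + 18·x^3)·Dx^4  (order 4).
h: a_k = 0, -3, -1/2, 19/6, -1/8, -49/40, -7/48, 267/560, -33/128, …
ICs: h(0) = 0, h′(0) = -3, h′′(0) = -1, h′′′(0) = 19.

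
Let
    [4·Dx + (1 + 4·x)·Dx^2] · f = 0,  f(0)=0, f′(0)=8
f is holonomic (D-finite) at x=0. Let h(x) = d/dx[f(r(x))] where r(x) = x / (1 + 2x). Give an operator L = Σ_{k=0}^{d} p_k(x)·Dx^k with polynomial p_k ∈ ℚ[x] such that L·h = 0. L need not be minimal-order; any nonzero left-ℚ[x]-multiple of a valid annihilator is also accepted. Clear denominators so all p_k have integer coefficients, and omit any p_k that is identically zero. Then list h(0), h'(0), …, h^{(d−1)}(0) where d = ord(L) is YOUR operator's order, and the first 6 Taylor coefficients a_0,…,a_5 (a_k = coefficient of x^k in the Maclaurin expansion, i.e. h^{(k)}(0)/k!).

f: a_k = 0, 8, -16, 128/3, -128, 2048/5, …
Change of var in L_f (x↦r) gives L₀.
Derive L from L₀ (diff closure).
L = (8 + 24·x) + (1 + 8·x + 12·x^2)·Dx  (order 1).
h: a_k = 8, -64, 416, -2560, 15488, -93184, …
ICs: h(0) = 8.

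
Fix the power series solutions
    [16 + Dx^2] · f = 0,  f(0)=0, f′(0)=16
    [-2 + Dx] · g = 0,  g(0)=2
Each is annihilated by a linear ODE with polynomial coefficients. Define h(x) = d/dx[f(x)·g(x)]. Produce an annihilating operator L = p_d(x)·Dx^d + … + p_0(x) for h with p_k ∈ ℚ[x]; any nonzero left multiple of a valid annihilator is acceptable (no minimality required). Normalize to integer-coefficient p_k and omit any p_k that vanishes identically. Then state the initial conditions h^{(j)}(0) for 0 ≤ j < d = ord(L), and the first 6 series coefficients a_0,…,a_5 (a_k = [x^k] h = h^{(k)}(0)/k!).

L = 20 - 4·Dx + Dx^2  (order 2).
h: a_k = 32, 128, -64, -512, -1216/3, 2816/15, …
ICs: h(0) = 32, h′(0) = 128.

f: a_k = 0, 16, 0, -128/3, 0, 512/15, …
g: a_k = 2, 4, 4, 8/3, 4/3, 8/15, …
f·g: L₀ = L_f ⊗_s L_g, ord ≤ 2·1.
Derive L from L₀ (diff closure).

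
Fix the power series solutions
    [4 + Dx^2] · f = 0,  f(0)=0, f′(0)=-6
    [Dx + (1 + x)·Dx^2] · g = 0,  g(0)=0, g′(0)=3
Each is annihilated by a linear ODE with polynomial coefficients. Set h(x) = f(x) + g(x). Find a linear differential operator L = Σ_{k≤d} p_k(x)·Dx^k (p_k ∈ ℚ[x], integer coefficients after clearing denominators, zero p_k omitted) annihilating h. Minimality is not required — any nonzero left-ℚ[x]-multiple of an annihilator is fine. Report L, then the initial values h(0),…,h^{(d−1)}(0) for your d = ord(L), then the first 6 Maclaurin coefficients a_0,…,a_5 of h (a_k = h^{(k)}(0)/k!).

L = (20 + 16·x + 8·x^2)·Dx + (12 + 28·x + 24·x^2 + 8·x^3)·Dx^2 + (5 + 4·x + 2·x^2)·Dx^3 + (3 + 7·x + 6·x^2 + 2·x^3)·Dx^4  (order 4).
h: a_k = 0, -3, -3/2, 5, -3/4, -1/5, …
ICs: h(0) = 0, h′(0) = -3, h′′(0) = -3, h′′′(0) = 30.

f: a_k = 0, -6, 0, 4, 0, -4/5, …
g: a_k = 0, 3, -3/2, 1, -3/4, 3/5, …
Sum ⇒ L₀ = lclm(L_f,L_g) in ℚ(x)⟨Dx⟩.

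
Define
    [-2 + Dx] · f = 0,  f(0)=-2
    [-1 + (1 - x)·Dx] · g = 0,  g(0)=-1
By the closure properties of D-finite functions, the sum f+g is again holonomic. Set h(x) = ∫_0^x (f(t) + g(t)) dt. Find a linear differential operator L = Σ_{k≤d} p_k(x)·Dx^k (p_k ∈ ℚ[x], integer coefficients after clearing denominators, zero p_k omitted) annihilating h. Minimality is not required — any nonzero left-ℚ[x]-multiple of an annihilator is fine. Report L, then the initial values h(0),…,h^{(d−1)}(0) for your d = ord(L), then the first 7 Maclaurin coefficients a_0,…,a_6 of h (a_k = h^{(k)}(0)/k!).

f: a_k = -2, -4, -4, -8/3, -4/3, -8/15, -8/45, …
g: a_k = -1, -1, -1, -1, -1, -1, -1, …
f+g: L₀ = lclm(L_f,L_g), ord ≤ 1+1.
h=∫h₀ ⇒ L = L₀·Dx.
L = 4·x·Dx + (2 - 8·x + 4·x^2)·Dx^2 + (-1 + 3·x - 2·x^2)·Dx^3  (order 3).
h: a_k = 0, -3, -5/2, -5/3, -11/12, -7/15, -23/90, …
ICs: h(0) = 0, h′(0) = -3, h′′(0) = -5.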